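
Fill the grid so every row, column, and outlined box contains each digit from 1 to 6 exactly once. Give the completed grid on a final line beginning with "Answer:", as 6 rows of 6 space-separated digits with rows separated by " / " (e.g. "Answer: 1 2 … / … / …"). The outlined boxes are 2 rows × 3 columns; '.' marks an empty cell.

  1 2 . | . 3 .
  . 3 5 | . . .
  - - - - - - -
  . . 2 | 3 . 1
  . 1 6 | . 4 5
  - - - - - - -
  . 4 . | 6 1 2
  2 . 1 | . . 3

Step 1. [r1c6∈{4,6}] 6 has one home in row 1: r1c6. So r1c6=6.
Step 2. [r2c6∈{4}] r2c6's peers cover all but 4. So r2c6=4.
Step 3. [r5c1∈{3,5}] in row 5, 5 fits only at r5c1 ⇒ r5c1=5.
Step 4. [r2c5∈{2}] only 2 remains possible at r2c5, so r2c5=2.
Step 5. [r1c4∈{5}] r1c4's peers cover all but 5. So r1c4=5.
Step 6. [r3c2∈{5}] r3c2's peers cover all but 5. So r3c2=5.
Step 7. [r5c3∈{3}] nothing but 3 survives at r5c3. So r5c3=3.
Step 8. [r3c5∈{6}] only 6 remains possible at r3c5, so r3c5=6.
Step 9. [r4c4∈{2}] r4c4 has the single candidate 2, so r4c4=2.
Step 10. [r6c2∈{6}] r6c2 is down to just 6 ⇒ r6c2=6.
Step 11. [r6c4∈{4}] nothing but 4 survives at r6c4, so r6c4=4.
Step 12. [r4c1∈{3}] r4c1's peers cover all but 3 ⇒ r4c1=3.
Step 13. [r3c1∈{4}] nothing but 4 survives at r3c1, so r3c1=4.
Step 14. [r2c1∈{6}] r2c1 has the single candidate 6, so r2c1=6.
Step 15. [r2c4∈{1}] only 1 remains possible at r2c4, so r2c4=1.
Step 16. [r6c5∈{5}] r6c5 is down to just 5, so r6c5=5.
Step 17. [r1c3∈{4}] r1c3 is down to just 4. So r1c3=4.

Answer: 1 2 4 5 3 6 / 6 3 5 1 2 4 / 4 5 2 3 6 1 / 3 1 6 2 4 5 / 5 4 3 6 1 2 / 2 6 1 4 5 3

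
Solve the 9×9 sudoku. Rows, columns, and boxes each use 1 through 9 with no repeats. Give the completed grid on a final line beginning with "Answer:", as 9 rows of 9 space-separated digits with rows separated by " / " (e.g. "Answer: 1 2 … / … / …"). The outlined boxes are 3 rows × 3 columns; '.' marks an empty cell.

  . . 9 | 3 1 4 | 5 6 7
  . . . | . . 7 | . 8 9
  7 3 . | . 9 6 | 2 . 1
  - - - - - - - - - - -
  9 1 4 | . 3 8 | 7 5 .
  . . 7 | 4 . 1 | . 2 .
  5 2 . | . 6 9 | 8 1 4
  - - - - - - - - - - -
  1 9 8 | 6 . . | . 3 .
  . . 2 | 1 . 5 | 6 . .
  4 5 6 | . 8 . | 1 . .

Step 1. [r7c5∈{2,4,7}] across row 7, 7 lands solely at r7c5 ⇒ r7c5=7.
Step 2. [r2c5∈{2,5}] col 5 places 2 nowhere but r2c5 ⇒ r2c5=2.
Step 3. [r7c6∈{2}] only 2 remains possible at r7c6 ⇒ r7c6=2.
Step 4. [r5c9∈{3,6}] 3 has one home in col 9: r5c9, so r5c9=3.
Step 5. [r8c8∈{4,7,9}] 9 has one home in row 8: r8c8, so r8c8=9.
Step 6. [r2c4∈{5}] nothing but 5 survives at r2c4. So r2c4=5.
Step 7. [r1c2∈{8}] r1c2 has the single candidate 8. So r1c2=8.
Step 8. [r2c2∈{4,6}] 4 has one home in col 2: r2c2. So r2c2=4.
Step 9. [r5c2∈{6}] r5c2 is down to just 6 ⇒ r5c2=6.
Step 10. [r3c8∈{4}] r3c8 is down to just 4 ⇒ r3c8=4.
Step 11. [r5c1∈{8}] only 8 remains possible at r5c1 ⇒ r5c1=8.
Step 12. [r9c9∈{2}] only 2 remains possible at r9c9 ⇒ r9c9=2.
Step 13. [r8c9∈{8}] nothing but 8 survives at r8c9 ⇒ r8c9=8.
Step 14. [r4c9∈{6}] only 6 remains possible at r4c9, so r4c9=6.
Step 15. [r6c4∈{7}] r6c4 is down to just 7 ⇒ r6c4=7.
Step 16. [r9c6∈{3}] nothing but 3 survives at r9c6 ⇒ r9c6=3.
Step 17. [r2c1∈{6}] r2c1 is down to just 6. So r2c1=6.
Step 18. [r7c7∈{4}] r7c7 is down to just 4. So r7c7=4.
Step 19. [r1c1∈{2}] only 2 remains possible at r1c1, so r1c1=2.
Step 20. [r2c7∈{3}] r2c7 is down to just 3. So r2c7=3.
Step 21. [r9c4∈{9}] r9c4 has the single candidate 9. So r9c4=9.
Step 22. [r8c5∈{4}] only 4 remains possible at r8c5. So r8c5=4.
Step 23. [r4c4∈{2}] nothing but 2 survives at r4c4 ⇒ r4c4=2.
Step 24. [r5c5∈{5}] r5c5 has the single candidate 5 ⇒ r5c5=5.
Step 25. [r6c3∈{3}] only 3 remains possible at r6c3, so r6c3=3.
Step 26. [r9c8∈{7}] nothing but 7 survives at r9c8. So r9c8=7.
Step 27. [r8c2∈{7}] r8c2's peers cover all but 7, so r8c2=7.
Step 28. [r8c1∈{3}] only 3 remains possible at r8c1. So r8c1=3.
Step 29. [r5c7∈{9}] r5c7's peers cover all but 9 ⇒ r5c7=9.
Step 30. [r7c9∈{5}] only 5 remains possible at r7c9 ⇒ r7c9=5.
Step 31. [r3c4∈{8}] only 8 remains possible at r3c4. So r3c4=8.
Step 32. [r3c3∈{5}] r3c3's peers cover all but 5, so r3c3=5.
Step 33. [r2c3∈{1}] r2c3 has the single candidate 1. So r2c3=1.

Answer: 2 8 9 3 1 4 5 6 7 / 6 4 1 5 2 7 3 8 9 / 7 3 5 8 9 6 2 4 1 / 9 1 4 2 3 8 7 5 6 / 8 6 7 4 5 1 9 2 3 / 5 2 3 7 6 9 8 1 4 / 1 9 8 6 7 2 4 3 5 / 3 7 2 1 4 5 6 9 8 / 4 5 6 9 8 3 1 7 2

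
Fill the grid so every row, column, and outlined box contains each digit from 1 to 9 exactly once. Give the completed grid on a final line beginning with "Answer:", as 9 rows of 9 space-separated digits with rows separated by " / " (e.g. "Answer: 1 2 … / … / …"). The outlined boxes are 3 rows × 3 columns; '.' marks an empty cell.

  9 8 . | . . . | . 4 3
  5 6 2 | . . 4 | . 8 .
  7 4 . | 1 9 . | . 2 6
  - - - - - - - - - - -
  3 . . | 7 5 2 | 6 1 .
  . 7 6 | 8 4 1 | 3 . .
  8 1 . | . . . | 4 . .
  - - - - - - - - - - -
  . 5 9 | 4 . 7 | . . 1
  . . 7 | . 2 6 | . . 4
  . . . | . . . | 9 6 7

Step 1. [r2c4∈{3}] r2c4 has the single candidate 3, so r2c4=3.
Step 2. [r9c3∈{1,3,4,8}] col 3 places 8 nowhere but r9c3 ⇒ r9c3=8.
Step 3. [r6c6∈{3,9}] in col 6, 9 fits only at r6c6. So r6c6=9.
Step 4. [r9c6∈{3,5}] across col 6, 3 lands solely at r9c6 ⇒ r9c6=3.
Step 5. [r5c1∈{2}] r5c1 is down to just 2, so r5c1=2.
Step 6. [r1c6∈{5}] r1c6 is down to just 5. So r1c6=5.
Step 7. [r5c8∈{5,9}] col 8 places 9 nowhere but r5c8, so r5c8=9.
Step 8. [r2c7∈{1,7}] across row 2, 1 lands solely at r2c7 ⇒ r2c7=1.
Step 9. [r5c9∈{5}] r5c9's peers cover all but 5. So r5c9=5.
Step 10. [r8c8∈{3,5}] 5 has one home in col 8: r8c8, so r8c8=5.
Step 11. [r6c4∈{6}] r6c4's peers cover all but 6 ⇒ r6c4=6.
Step 12. [r8c7∈{8}] r8c7 is down to just 8. So r8c7=8.
Step 13. [r1c7∈{7}] r1c7 has the single candidate 7, so r1c7=7.
Step 14. [r8c1∈{1}] r8c1 is down to just 1 ⇒ r8c1=1.
Step 15. [r1c5∈{6}] r1c5 is down to just 6, so r1c5=6.
Step 16. [r6c3∈{5}] only 5 remains possible at r6c3, so r6c3=5.
Step 17. [r8c2∈{3}] only 3 remains possible at r8c2. So r8c2=3.
Step 18. [r6c5∈{3}] r6c5 is down to just 3 ⇒ r6c5=3.
Step 19. [r7c7∈{2}] r7c7's peers cover all but 2. So r7c7=2.
Step 20. [r9c1∈{4}] nothing but 4 survives at r9c1 ⇒ r9c1=4.
Step 21. [r2c5∈{7}] r2c5's peers cover all but 7. So r2c5=7.
Step 22. [r4c9∈{8}] only 8 remains possible at r4c9, so r4c9=8.
Step 23. [r1c3∈{1}] r1c3 has the single candidate 1, so r1c3=1.
Step 24. [r4c3∈{4}] nothing but 4 survives at r4c3, so r4c3=4.
Step 25. [r7c8∈{3}] nothing but 3 survives at r7c8, so r7c8=3.
Step 26. [r1c4∈{2}] nothing but 2 survives at r1c4, so r1c4=2.
Step 27. [r8c4∈{9}] r8c4 is down to just 9, so r8c4=9.
Step 28. [r3c7∈{5}] r3c7 is down to just 5, so r3c7=5.
Step 29. [r6c9∈{2}] r6c9's peers cover all but 2 ⇒ r6c9=2.
Step 30. [r7c5∈{8}] nothing but 8 survives at r7c5. So r7c5=8.
Step 31. [r4c2∈{9}] nothing but 9 survives at r4c2. So r4c2=9.
Step 32. [r9c2∈{2}] r9c2 is down to just 2 ⇒ r9c2=2.
Step 33. [r7c1∈{6}] nothing but 6 survives at r7c1 ⇒ r7c1=6.
Step 34. [r3c6∈{8}] r3c6 is down to just 8. So r3c6=8.
Step 35. [r6c8∈{7}] nothing but 7 survives at r6c8 ⇒ r6c8=7.
Step 36. [r2c9∈{9}] r2c9 has the single candidate 9, so r2c9=9.
Step 37. [r9c4∈{5}] r9c4 is down to just 5 ⇒ r9c4=5.
Step 38. [r9c5∈{1}] only 1 remains possible at r9c5. So r9c5=1.
Step 39. [r3c3∈{3}] r3c3 has the single candidate 3 ⇒ r3c3=3.

Answer: 9 8 1 2 6 5 7 4 3 / 5 6 2 3 7 4 1 8 9 / 7 4 3 1 9 8 5 2 6 / 3 9 4 7 5 2 6 1 8 / 2 7 6 8 4 1 3 9 5 / 8 1 5 6 3 9 4 7 2 / 6 5 9 4 8 7 2 3 1 / 1 3 7 9 2 6 8 5 4 / 4 2 8 5 1 3 9 6 7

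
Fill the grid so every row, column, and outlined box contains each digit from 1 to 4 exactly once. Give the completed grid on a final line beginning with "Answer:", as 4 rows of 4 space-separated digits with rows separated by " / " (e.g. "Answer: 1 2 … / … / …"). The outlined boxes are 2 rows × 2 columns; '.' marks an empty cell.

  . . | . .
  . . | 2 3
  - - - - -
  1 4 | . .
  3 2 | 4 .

Step 1. [r1c4∈{1,4}] 4 has one home in col 4: r1c4, so r1c4=4.
Step 2. [r2c2∈{1}] r2c2 has the single candidate 1 ⇒ r2c2=1.
Step 3. [r3c3∈{3}] r3c3 has the single candidate 3 ⇒ r3c3=3.
Step 4. [r1c1∈{2}] only 2 remains possible at r1c1 ⇒ r1c1=2.
Step 5. [r2c1∈{4}] r2c1 has the single candidate 4, so r2c1=4.
Step 6. [r4c4∈{1}] nothing but 1 survives at r4c4 ⇒ r4c4=1.
Step 7. [r1c3∈{1}] r1c3 has the single candidate 1 ⇒ r1c3=1.
Step 8. [r3c4∈{2}] nothing but 2 survives at r3c4 ⇒ r3c4=2.
Step 9. [r1c2∈{3}] r1c2 is down to just 3, so r1c2=3.

Answer: 2 3 1 4 / 4 1 2 3 / 1 4 3 2 / 3 2 4 1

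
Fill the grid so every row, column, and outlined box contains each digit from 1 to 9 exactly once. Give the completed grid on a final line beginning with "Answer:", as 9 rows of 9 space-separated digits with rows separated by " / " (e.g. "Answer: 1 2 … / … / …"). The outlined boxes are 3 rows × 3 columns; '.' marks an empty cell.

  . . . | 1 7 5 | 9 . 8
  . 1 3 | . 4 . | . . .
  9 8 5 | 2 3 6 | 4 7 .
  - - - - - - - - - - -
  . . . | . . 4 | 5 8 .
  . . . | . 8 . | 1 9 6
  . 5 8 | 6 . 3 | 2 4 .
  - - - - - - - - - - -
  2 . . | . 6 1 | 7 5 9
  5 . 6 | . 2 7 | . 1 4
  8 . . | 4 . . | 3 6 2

Step 1. [r9c6∈{9}] nothing but 9 survives at r9c6. So r9c6=9.
Step 2. [r4c3∈{1,2,7,9}] in col 3, 9 fits only at r4c3. So r4c3=9.
Step 3. [r4c2∈{2,3,6,7}] across row 4, 2 lands solely at r4c2. So r4c2=2.
Step 4. [r4c1∈{1,3,6,7}] r4c1 is the only open cell in row 4 admitting 6 ⇒ r4c1=6.
Step 5. [r5c1∈{3,4,7}] across col 1, 3 lands solely at r5c1. So r5c1=3.
Step 6. [r7c3∈{4}] r7c3 has the single candidate 4 ⇒ r7c3=4.
Step 7. [r5c3∈{7}] r5c3 is down to just 7. So r5c3=7.
Step 8. [r7c4∈{3,8}] row 7 places 8 nowhere but r7c4, so r7c4=8.
Step 9. [r8c2∈{3,9}] r8c2 is the only open cell in row 8 admitting 9, so r8c2=9.
Step 10. [r1c8∈{2,3}] in row 1, 3 fits only at r1c8, so r1c8=3.
Step 11. [r4c4∈{7}] nothing but 7 survives at r4c4. So r4c4=7.
Step 12. [r1c2∈{4,6}] r1c2 is the only open cell in row 1 admitting 6 ⇒ r1c2=6.
Step 13. [r6c1∈{1}] r6c1 is down to just 1, so r6c1=1.
Step 14. [r4c9∈{3}] nothing but 3 survives at r4c9 ⇒ r4c9=3.
Step 15. [r8c4∈{3}] r8c4 has the single candidate 3, so r8c4=3.
Step 16. [r3c9∈{1}] r3c9 has the single candidate 1. So r3c9=1.
Step 17. [r2c6∈{8}] r2c6 is down to just 8, so r2c6=8.
Step 18. [r5c4∈{5}] nothing but 5 survives at r5c4, so r5c4=5.
Step 19. [r9c5∈{5}] r9c5's peers cover all but 5, so r9c5=5.
Step 20. [r1c1∈{4}] only 4 remains possible at r1c1. So r1c1=4.
Step 21. [r9c2∈{7}] r9c2 has the single candidate 7, so r9c2=7.
Step 22. [r2c7∈{6}] r2c7's peers cover all but 6 ⇒ r2c7=6.
Step 23. [r7c2∈{3}] only 3 remains possible at r7c2. So r7c2=3.
Step 24. [r2c4∈{9}] r2c4's peers cover all but 9, so r2c4=9.
Step 25. [r1c3∈{2}] r1c3 is down to just 2 ⇒ r1c3=2.
Step 26. [r5c6∈{2}] only 2 remains possible at r5c6. So r5c6=2.
Step 27. [r2c9∈{5}] r2c9 has the single candidate 5 ⇒ r2c9=5.
Step 28. [r8c7∈{8}] r8c7's peers cover all but 8 ⇒ r8c7=8.
Step 29. [r5c2∈{4}] r5c2 is down to just 4 ⇒ r5c2=4.
Step 30. [r4c5∈{1}] only 1 remains possible at r4c5 ⇒ r4c5=1.
Step 31. [r9c3∈{1}] r9c3's peers cover all but 1 ⇒ r9c3=1.
Step 32. [r2c8∈{2}] r2c8's peers cover all but 2, so r2c8=2.
Step 33. [r6c9∈{7}] r6c9 is down to just 7. So r6c9=7.
Step 34. [r2c1∈{7}] r2c1 has the single candidate 7 ⇒ r2c1=7.
Step 35. [r6c5∈{9}] r6c5 has the single candidate 9. So r6c5=9.

Answer: 4 6 2 1 7 5 9 3 8 / 7 1 3 9 4 8 6 2 5 / 9 8 5 2 3 6 4 7 1 / 6 2 9 7 1 4 5 8 3 / 3 4 7 5 8 2 1 9 6 / 1 5 8 6 9 3 2 4 7 / 2 3 4 8 6 1 7 5 9 / 5 9 6 3 2 7 8 1 4 / 8 7 1 4 5 9 3 6 2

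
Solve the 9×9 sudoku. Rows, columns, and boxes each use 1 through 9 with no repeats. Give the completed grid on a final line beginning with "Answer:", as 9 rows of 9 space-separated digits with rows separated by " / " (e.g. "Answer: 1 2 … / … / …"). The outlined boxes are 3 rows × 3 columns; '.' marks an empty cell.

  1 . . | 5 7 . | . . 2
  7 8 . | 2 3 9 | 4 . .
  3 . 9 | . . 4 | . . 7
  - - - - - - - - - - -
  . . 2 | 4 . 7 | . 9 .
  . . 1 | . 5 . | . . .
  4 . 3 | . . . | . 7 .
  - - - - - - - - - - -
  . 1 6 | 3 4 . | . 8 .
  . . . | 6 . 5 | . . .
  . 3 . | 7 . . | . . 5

Step 1. [r7c6∈{2}] r7c6's peers cover all but 2, so r7c6=2.
Step 2. [r1c7∈{3,6,8,9}] 9 has one home in row 1: r1c7. So r1c7=9.
Step 3. [r3c7∈{1,5,6,8}] box 3 places 8 nowhere but r3c7, so r3c7=8.
Step 4. [r6c5∈{1,2,6,8,9}] across col 5, 2 lands solely at r6c5, so r6c5=2.
Step 5. [r5c6∈{3,6,8}] across col 6, 3 lands solely at r5c6, so r5c6=3.
Step 6. [r8c3∈{4,7,8}] 7 has one home in col 3: r8c3, so r8c3=7.
Step 7. [r9c3∈{4,8}] r9c3 is the only open cell in col 3 admitting 8. So r9c3=8.
Step 8. [r9c8∈{1,2,4,6}] across row 9, 4 lands solely at r9c8 ⇒ r9c8=4.
Step 9. [r9c7∈{1,2,6}] across row 9, 6 lands solely at r9c7 ⇒ r9c7=6.
Step 10. [r3c2∈{2,5,6}] 2 has one home in row 3: r3c2, so r3c2=2.
Step 11. [r1c2∈{4,6}] 6 has one home in box 1: r1c2 ⇒ r1c2=6.
Step 12. [r6c6∈{1,6,8}] col 6 places 6 nowhere but r6c6, so r6c6=6.
Step 13. [r3c8∈{1,5,6}] across row 3, 5 lands solely at r3c8 ⇒ r3c8=5.
Step 14. [r4c2∈{5}] only 5 remains possible at r4c2, so r4c2=5.
Step 15. [r6c2∈{9}] r6c2 is down to just 9, so r6c2=9.
Step 16. [r8c5∈{1,8,9}] across row 8, 8 lands solely at r8c5. So r8c5=8.
Step 17. [r4c5∈{1}] r4c5 has the single candidate 1 ⇒ r4c5=1.
Step 18. [r4c7∈{3}] nothing but 3 survives at r4c7. So r4c7=3.
Step 19. [r8c9∈{1,3,9}] 3 has one home in col 9: r8c9. So r8c9=3.
Step 20. [r8c1∈{2,9}] in row 8, 9 fits only at r8c1 ⇒ r8c1=9.
Step 21. [r5c9∈{4,6,8}] across row 5, 4 lands solely at r5c9. So r5c9=4.
Step 22. [r6c4∈{8}] r6c4 has the single candidate 8, so r6c4=8.
Step 23. [r5c7∈{2}] nothing but 2 survives at r5c7 ⇒ r5c7=2.
Step 24. [r5c8∈{6}] only 6 remains possible at r5c8 ⇒ r5c8=6.
Step 25. [r8c7∈{1}] r8c7's peers cover all but 1, so r8c7=1.
Step 26. [r4c9∈{8}] r4c9's peers cover all but 8 ⇒ r4c9=8.
Step 27. [r6c9∈{1}] nothing but 1 survives at r6c9, so r6c9=1.
Step 28. [r7c7∈{7}] r7c7's peers cover all but 7. So r7c7=7.
Step 29. [r9c1∈{2}] r9c1 is down to just 2, so r9c1=2.
Step 30. [r1c8∈{3}] r1c8's peers cover all but 3, so r1c8=3.
Step 31. [r9c5∈{9}] r9c5's peers cover all but 9. So r9c5=9.
Step 32. [r8c8∈{2}] r8c8 is down to just 2 ⇒ r8c8=2.
Step 33. [r3c5∈{6}] r3c5's peers cover all but 6. So r3c5=6.
Step 34. [r6c7∈{5}] r6c7 has the single candidate 5 ⇒ r6c7=5.
Step 35. [r2c3∈{5}] nothing but 5 survives at r2c3, so r2c3=5.
Step 36. [r5c4∈{9}] r5c4's peers cover all but 9, so r5c4=9.
Step 37. [r1c3∈{4}] nothing but 4 survives at r1c3. So r1c3=4.
Step 38. [r7c9∈{9}] nothing but 9 survives at r7c9 ⇒ r7c9=9.
Step 39. [r5c1∈{8}] r5c1's peers cover all but 8 ⇒ r5c1=8.
Step 40. [r2c8∈{1}] r2c8 is down to just 1, so r2c8=1.
Step 41. [r3c4∈{1}] nothing but 1 survives at r3c4. So r3c4=1.
Step 42. [r7c1∈{5}] r7c1's peers cover all but 5. So r7c1=5.
Step 43. [r8c2∈{4}] nothing but 4 survives at r8c2 ⇒ r8c2=4.
Step 44. [r4c1∈{6}] r4c1 is down to just 6. So r4c1=6.
Step 45. [r1c6∈{8}] nothing but 8 survives at r1c6 ⇒ r1c6=8.
Step 46. [r5c2∈{7}] r5c2's peers cover all but 7. So r5c2=7.
Step 47. [r9c6∈{1}] r9c6 has the single candidate 1, so r9c6=1.
Step 48. [r2c9∈{6}] only 6 remains possible at r2c9. So r2c9=6.

Answer: 1 6 4 5 7 8 9 3 2 / 7 8 5 2 3 9 4 1 6 / 3 2 9 1 6 4 8 5 7 / 6 5 2 4 1 7 3 9 8 / 8 7 1 9 5 3 2 6 4 / 4 9 3 8 2 6 5 7 1 / 5 1 6 3 4 2 7 8 9 / 9 4 7 6 8 5 1 2 3 / 2 3 8 7 9 1 6 4 5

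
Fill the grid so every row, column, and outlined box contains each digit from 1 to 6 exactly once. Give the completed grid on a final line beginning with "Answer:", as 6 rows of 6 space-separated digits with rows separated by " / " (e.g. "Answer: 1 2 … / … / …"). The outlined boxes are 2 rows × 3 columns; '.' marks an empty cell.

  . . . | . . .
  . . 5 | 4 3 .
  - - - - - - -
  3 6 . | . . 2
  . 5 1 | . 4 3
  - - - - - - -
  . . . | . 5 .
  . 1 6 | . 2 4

Step 1. [r1c4∈{1,2,5,6}] in col 4, 2 fits only at r1c4, so r1c4=2.
Step 2. [r1c5∈{1,6}] r1c5 is the only open cell in col 5 admitting 6. So r1c5=6.
Step 3. [r5c3∈{2,3,4}] in col 3, 2 fits only at r5c3 ⇒ r5c3=2.
Step 4. [r2c6∈{1}] only 1 remains possible at r2c6. So r2c6=1.
Step 5. [r5c4∈{1,3,6}] row 5 places 1 nowhere but r5c4. So r5c4=1.
Step 6. [r1c3∈{3,4}] across col 3, 3 lands solely at r1c3, so r1c3=3.
Step 7. [r1c2∈{4}] r1c2 has the single candidate 4 ⇒ r1c2=4.
Step 8. [r2c1∈{2,6}] 6 has one home in row 2: r2c1 ⇒ r2c1=6.
Step 9. [r4c4∈{6}] nothing but 6 survives at r4c4. So r4c4=6.
Step 10. [r5c1∈{4}] r5c1 is down to just 4 ⇒ r5c1=4.
Step 11. [r5c2∈{3}] r5c2 is down to just 3, so r5c2=3.
Step 12. [r3c3∈{4}] nothing but 4 survives at r3c3. So r3c3=4.
Step 13. [r3c5∈{1}] only 1 remains possible at r3c5 ⇒ r3c5=1.
Step 14. [r1c6∈{5}] only 5 remains possible at r1c6, so r1c6=5.
Step 15. [r2c2∈{2}] r2c2's peers cover all but 2 ⇒ r2c2=2.
Step 16. [r3c4∈{5}] r3c4 has the single candidate 5. So r3c4=5.
Step 17. [r6c1∈{5}] only 5 remains possible at r6c1. So r6c1=5.
Step 18. [r1c1∈{1}] r1c1's peers cover all but 1 ⇒ r1c1=1.
Step 19. [r5c6∈{6}] r5c6's peers cover all but 6. So r5c6=6.
Step 20. [r6c4∈{3}] r6c4 is down to just 3, so r6c4=3.
Step 21. [r4c1∈{2}] nothing but 2 survives at r4c1. So r4c1=2.

Answer: 1 4 3 2 6 5 / 6 2 5 4 3 1 / 3 6 4 5 1 2 / 2 5 1 6 4 3 / 4 3 2 1 5 6 / 5 1 6 3 2 4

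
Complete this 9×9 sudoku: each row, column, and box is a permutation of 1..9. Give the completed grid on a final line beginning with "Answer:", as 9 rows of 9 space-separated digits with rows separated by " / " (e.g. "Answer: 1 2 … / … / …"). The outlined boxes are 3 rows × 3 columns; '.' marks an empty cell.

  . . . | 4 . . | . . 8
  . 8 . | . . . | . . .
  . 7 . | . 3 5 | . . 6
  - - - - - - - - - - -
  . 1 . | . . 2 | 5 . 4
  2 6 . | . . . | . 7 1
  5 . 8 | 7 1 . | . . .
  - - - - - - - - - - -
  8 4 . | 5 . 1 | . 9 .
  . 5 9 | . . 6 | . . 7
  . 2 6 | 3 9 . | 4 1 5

Step 1. [r3c4∈{1,2,8,9}] r3c4 is the only open cell in row 3 admitting 8. So r3c4=8.
Step 2. [r2c4∈{1,2,6,9}] col 4 places 1 nowhere but r2c4, so r2c4=1.
Step 3. [r5c3∈{3,4}] 4 has one home in box 4: r5c3. So r5c3=4.
Step 4. [r5c4∈{9}] nothing but 9 survives at r5c4, so r5c4=9.
Step 5. [r4c1∈{3,7,9}] r4c1 is the only open cell in row 4 admitting 9 ⇒ r4c1=9.
Step 6. [r6c2∈{3}] nothing but 3 survives at r6c2 ⇒ r6c2=3.
Step 7. [r3c7∈{1,2,9}] 9 has one home in row 3: r3c7. So r3c7=9.
Step 8. [r4c8∈{3,6,8}] r4c8 is the only open cell in row 4 admitting 3 ⇒ r4c8=3.
Step 9. [r1c7∈{1,2,3,7}] in col 7, 1 fits only at r1c7 ⇒ r1c7=1.
Step 10. [r8c4∈{2}] only 2 remains possible at r8c4 ⇒ r8c4=2.
Step 11. [r7c5∈{7}] r7c5 is down to just 7. So r7c5=7.
Step 12. [r7c3∈{3}] only 3 remains possible at r7c3, so r7c3=3.
Step 13. [r4c5∈{6,8}] across row 4, 8 lands solely at r4c5 ⇒ r4c5=8.
Step 14. [r7c9∈{2}] r7c9 has the single candidate 2, so r7c9=2.
Step 15. [r2c7∈{2,3,7}] across col 7, 7 lands solely at r2c7. So r2c7=7.
Step 16. [r6c7∈{2,6}] 2 has one home in col 7: r6c7, so r6c7=2.
Step 17. [r3c3∈{1,2}] across col 3, 1 lands solely at r3c3. So r3c3=1.
Step 18. [r3c8∈{2,4}] 2 has one home in row 3: r3c8. So r3c8=2.
Step 19. [r1c8∈{5}] r1c8 is down to just 5, so r1c8=5.
Step 20. [r1c3∈{2}] r1c3's peers cover all but 2, so r1c3=2.
Step 21. [r1c5∈{6}] r1c5 is down to just 6. So r1c5=6.
Step 22. [r2c1∈{3,4,6}] 6 has one home in row 2: r2c1. So r2c1=6.
Step 23. [r8c7∈{3,8}] 3 has one home in row 8: r8c7, so r8c7=3.
Step 24. [r1c6∈{7,9}] 7 has one home in row 1: r1c6, so r1c6=7.
Step 25. [r1c1∈{3}] only 3 remains possible at r1c1, so r1c1=3.
Step 26. [r9c1∈{7}] r9c1 is down to just 7. So r9c1=7.
Step 27. [r4c3∈{7}] r4c3 has the single candidate 7, so r4c3=7.
Step 28. [r6c6∈{4}] nothing but 4 survives at r6c6 ⇒ r6c6=4.
Step 29. [r2c9∈{3}] r2c9 has the single candidate 3, so r2c9=3.
Step 30. [r8c8∈{8}] r8c8 is down to just 8. So r8c8=8.
Step 31. [r6c9∈{9}] r6c9's peers cover all but 9. So r6c9=9.
Step 32. [r7c7∈{6}] r7c7's peers cover all but 6 ⇒ r7c7=6.
Step 33. [r2c6∈{9}] only 9 remains possible at r2c6 ⇒ r2c6=9.
Step 34. [r2c8∈{4}] r2c8 is down to just 4. So r2c8=4.
Step 35. [r2c5∈{2}] r2c5's peers cover all but 2 ⇒ r2c5=2.
Step 36. [r9c6∈{8}] r9c6 has the single candidate 8, so r9c6=8.
Step 37. [r3c1∈{4}] r3c1 has the single candidate 4 ⇒ r3c1=4.
Step 38. [r1c2∈{9}] r1c2 has the single candidate 9. So r1c2=9.
Step 39. [r5c7∈{8}] only 8 remains possible at r5c7 ⇒ r5c7=8.
Step 40. [r5c6∈{3}] only 3 remains possible at r5c6, so r5c6=3.
Step 41. [r8c1∈{1}] r8c1 has the single candidate 1 ⇒ r8c1=1.
Step 42. [r5c5∈{5}] r5c5 has the single candidate 5 ⇒ r5c5=5.
Step 43. [r4c4∈{6}] only 6 remains possible at r4c4 ⇒ r4c4=6.
Step 44. [r8c5∈{4}] r8c5 is down to just 4. So r8c5=4.
Step 45. [r2c3∈{5}] r2c3's peers cover all but 5, so r2c3=5.
Step 46. [r6c8∈{6}] only 6 remains possible at r6c8 ⇒ r6c8=6.

Answer: 3 9 2 4 6 7 1 5 8 / 6 8 5 1 2 9 7 4 3 / 4 7 1 8 3 5 9 2 6 / 9 1 7 6 8 2 5 3 4 / 2 6 4 9 5 3 8 7 1 / 5 3 8 7 1 4 2 6 9 / 8 4 3 5 7 1 6 9 2 / 1 5 9 2 4 6 3 8 7 / 7 2 6 3 9 8 4 1 5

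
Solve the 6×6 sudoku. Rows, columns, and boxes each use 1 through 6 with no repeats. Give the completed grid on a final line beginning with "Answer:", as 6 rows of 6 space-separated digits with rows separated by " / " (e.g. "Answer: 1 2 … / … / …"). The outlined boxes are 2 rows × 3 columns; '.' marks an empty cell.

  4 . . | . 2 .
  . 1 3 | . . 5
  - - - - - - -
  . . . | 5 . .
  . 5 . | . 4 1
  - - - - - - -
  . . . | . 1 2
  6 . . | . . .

Step 1. [r6c6∈{3,4}] across col 6, 4 lands solely at r6c6. So r6c6=4.
Step 2. [r6c4∈{3}] only 3 remains possible at r6c4 ⇒ r6c4=3.
Step 3. [r3c5∈{3,6}] r3c5 is the only open cell in col 5 admitting 3. So r3c5=3.
Step 4. [r3c6∈{6}] r3c6's peers cover all but 6 ⇒ r3c6=6.
Step 5. [r6c3∈{1,2,5}] in row 6, 1 fits only at r6c3 ⇒ r6c3=1.
Step 6. [r4c4∈{2}] r4c4 is down to just 2, so r4c4=2.
Step 7. [r3c3∈{2,4}] across col 3, 2 lands solely at r3c3, so r3c3=2.
Step 8. [r5c3∈{4,5}] col 3 places 4 nowhere but r5c3. So r5c3=4.
Step 9. [r2c5∈{6}] r2c5's peers cover all but 6. So r2c5=6.
Step 10. [r1c2∈{6}] nothing but 6 survives at r1c2 ⇒ r1c2=6.
Step 11. [r5c2∈{3}] only 3 remains possible at r5c2 ⇒ r5c2=3.
Step 12. [r6c2∈{2}] nothing but 2 survives at r6c2, so r6c2=2.
Step 13. [r1c3∈{5}] r1c3 has the single candidate 5. So r1c3=5.
Step 14. [r4c3∈{6}] r4c3's peers cover all but 6. So r4c3=6.
Step 15. [r5c4∈{6}] only 6 remains possible at r5c4 ⇒ r5c4=6.
Step 16. [r6c5∈{5}] nothing but 5 survives at r6c5, so r6c5=5.
Step 17. [r2c4∈{4}] r2c4's peers cover all but 4, so r2c4=4.
Step 18. [r2c1∈{2}] nothing but 2 survives at r2c1. So r2c1=2.
Step 19. [r5c1∈{5}] only 5 remains possible at r5c1, so r5c1=5.
Step 20. [r4c1∈{3}] only 3 remains possible at r4c1. So r4c1=3.
Step 21. [r1c6∈{3}] nothing but 3 survives at r1c6. So r1c6=3.
Step 22. [r3c2∈{4}] only 4 remains possible at r3c2 ⇒ r3c2=4.
Step 23. [r3c1∈{1}] r3c1 is down to just 1. So r3c1=1.
Step 24. [r1c4∈{1}] r1c4 is down to just 1. So r1c4=1.

Answer: 4 6 5 1 2 3 / 2 1 3 4 6 5 / 1 4 2 5 3 6 / 3 5 6 2 4 1 / 5 3 4 6 1 2 / 6 2 1 3 5 4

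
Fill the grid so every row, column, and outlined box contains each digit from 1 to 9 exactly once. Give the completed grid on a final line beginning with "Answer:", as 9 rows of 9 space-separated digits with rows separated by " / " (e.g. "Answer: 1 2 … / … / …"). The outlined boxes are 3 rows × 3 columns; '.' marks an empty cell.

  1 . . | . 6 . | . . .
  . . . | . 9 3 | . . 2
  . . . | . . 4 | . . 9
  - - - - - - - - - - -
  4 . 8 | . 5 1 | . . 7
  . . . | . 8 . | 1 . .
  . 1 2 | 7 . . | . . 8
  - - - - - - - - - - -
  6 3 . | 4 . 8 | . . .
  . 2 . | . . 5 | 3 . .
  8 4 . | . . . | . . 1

Step 1. [r7c9∈{5}] only 5 remains possible at r7c9. So r7c9=5.
Step 2. [r8c8∈{4,6,7,8,9}] row 8 places 8 nowhere but r8c8, so r8c8=8.
Step 3. [r9c3∈{5,7,9}] in row 9, 5 fits only at r9c3. So r9c3=5.
Step 4. [r3c1∈{2,3,5,7}] col 1 places 2 nowhere but r3c1, so r3c1=2.
Step 5. [r6c5∈{3,4}] col 5 places 4 nowhere but r6c5, so r6c5=4.
Step 6. [r9c5∈{2,3,7}] 3 has one home in col 5: r9c5 ⇒ r9c5=3.
Step 7. [r7c5∈{1,2,7}] 2 has one home in col 5: r7c5, so r7c5=2.
Step 8. [r7c3∈{1,7,9}] across row 7, 1 lands solely at r7c3, so r7c3=1.
Step 9. [r8c9∈{4,6}] 4 has one home in row 8: r8c9 ⇒ r8c9=4.
Step 10. [r5c9∈{3,6}] r5c9 is the only open cell in col 9 admitting 6 ⇒ r5c9=6.
Step 11. [r5c8∈{2,3,4,5,9}] r5c8 is the only open cell in row 5 admitting 4, so r5c8=4.
Step 12. [r8c4∈{1,6,9}] r8c4 is the only open cell in row 8 admitting 6, so r8c4=6.
Step 13. [r9c4∈{9}] r9c4 has the single candidate 9. So r9c4=9.
Step 14. [r9c6∈{7}] r9c6's peers cover all but 7 ⇒ r9c6=7.
Step 15. [r3c5∈{1,7}] r3c5 is the only open cell in col 5 admitting 7, so r3c5=7.
Step 16. [r4c2∈{6,9}] row 4 places 6 nowhere but r4c2, so r4c2=6.
Step 17. [r1c9∈{3}] r1c9 is down to just 3. So r1c9=3.
Step 18. [r3c3∈{3,6}] r3c3 is the only open cell in row 3 admitting 3 ⇒ r3c3=3.
Step 19. [r2c3∈{4,6,7}] col 3 places 6 nowhere but r2c3 ⇒ r2c3=6.
Step 20. [r2c7∈{4,5,7,8}] r2c7 is the only open cell in row 2 admitting 4 ⇒ r2c7=4.
Step 21. [r1c3∈{4,7,9}] in row 1, 4 fits only at r1c3, so r1c3=4.
Step 22. [r1c2∈{5,7,8,9}] in row 1, 9 fits only at r1c2. So r1c2=9.
Step 23. [r1c6∈{2}] r1c6 is down to just 2. So r1c6=2.
Step 24. [r5c6∈{9}] r5c6 has the single candidate 9 ⇒ r5c6=9.
Step 25. [r6c1∈{3,5,9}] across box 4, 9 lands solely at r6c1, so r6c1=9.
Step 26. [r5c3∈{7}] r5c3 has the single candidate 7, so r5c3=7.
Step 27. [r2c2∈{5,7,8}] r2c2 is the only open cell in col 2 admitting 7. So r2c2=7.
Step 28. [r2c1∈{5}] r2c1 is down to just 5 ⇒ r2c1=5.
Step 29. [r2c4∈{1,8}] in row 2, 8 fits only at r2c4. So r2c4=8.
Step 30. [r1c7∈{5,7,8}] 8 has one home in row 1: r1c7 ⇒ r1c7=8.
Step 31. [r1c4∈{5}] nothing but 5 survives at r1c4 ⇒ r1c4=5.
Step 32. [r5c4∈{2,3}] row 5 places 2 nowhere but r5c4. So r5c4=2.
Step 33. [r7c7∈{7,9}] col 7 places 7 nowhere but r7c7 ⇒ r7c7=7.
Step 34. [r6c8∈{3,5}] in row 6, 3 fits only at r6c8, so r6c8=3.
Step 35. [r3c8∈{1,5,6}] r3c8 is the only open cell in col 8 admitting 5. So r3c8=5.
Step 36. [r4c7∈{2,9}] 9 has one home in col 7: r4c7. So r4c7=9.
Step 37. [r9c7∈{2,6}] in col 7, 2 fits only at r9c7. So r9c7=2.
Step 38. [r5c1∈{3}] nothing but 3 survives at r5c1, so r5c1=3.
Step 39. [r8c1∈{7}] r8c1's peers cover all but 7 ⇒ r8c1=7.
Step 40. [r3c2∈{8}] only 8 remains possible at r3c2 ⇒ r3c2=8.
Step 41. [r9c8∈{6}] r9c8's peers cover all but 6, so r9c8=6.
Step 42. [r2c8∈{1}] only 1 remains possible at r2c8, so r2c8=1.
Step 43. [r6c7∈{5}] nothing but 5 survives at r6c7, so r6c7=5.
Step 44. [r7c8∈{9}] r7c8's peers cover all but 9 ⇒ r7c8=9.
Step 45. [r8c5∈{1}] r8c5's peers cover all but 1, so r8c5=1.
Step 46. [r4c4∈{3}] r4c4's peers cover all but 3 ⇒ r4c4=3.
Step 47. [r6c6∈{6}] nothing but 6 survives at r6c6. So r6c6=6.
Step 48. [r8c3∈{9}] r8c3 is down to just 9 ⇒ r8c3=9.
Step 49. [r4c8∈{2}] r4c8 is down to just 2 ⇒ r4c8=2.
Step 50. [r5c2∈{5}] r5c2 has the single candidate 5 ⇒ r5c2=5.
Step 51. [r3c7∈{6}] nothing but 6 survives at r3c7, so r3c7=6.
Step 52. [r1c8∈{7}] r1c8 is down to just 7 ⇒ r1c8=7.
Step 53. [r3c4∈{1}] only 1 remains possible at r3c4, so r3c4=1.

Answer: 1 9 4 5 6 2 8 7 3 / 5 7 6 8 9 3 4 1 2 / 2 8 3 1 7 4 6 5 9 / 4 6 8 3 5 1 9 2 7 / 3 5 7 2 8 9 1 4 6 / 9 1 2 7 4 6 5 3 8 / 6 3 1 4 2 8 7 9 5 / 7 2 9 6 1 5 3 8 4 / 8 4 5 9 3 7 2 6 1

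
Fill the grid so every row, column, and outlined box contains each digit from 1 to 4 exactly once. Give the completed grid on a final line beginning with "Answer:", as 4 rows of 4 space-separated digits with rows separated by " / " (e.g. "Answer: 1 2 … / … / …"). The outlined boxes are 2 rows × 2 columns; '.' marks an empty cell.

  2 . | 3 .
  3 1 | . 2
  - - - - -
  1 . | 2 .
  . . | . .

Step 1. [r4c1∈{4}] nothing but 4 survives at r4c1. So r4c1=4.
Step 2. [r1c4∈{1,4}] across row 1, 1 lands solely at r1c4. So r1c4=1.
Step 3. [r4c4∈{3}] nothing but 3 survives at r4c4 ⇒ r4c4=3.
Step 4. [r4c3∈{1}] r4c3's peers cover all but 1 ⇒ r4c3=1.
Step 5. [r3c2∈{3}] only 3 remains possible at r3c2 ⇒ r3c2=3.
Step 6. [r3c4∈{4}] nothing but 4 survives at r3c4 ⇒ r3c4=4.
Step 7. [r4c2∈{2}] nothing but 2 survives at r4c2. So r4c2=2.
Step 8. [r2c3∈{4}] nothing but 4 survives at r2c3 ⇒ r2c3=4.
Step 9. [r1c2∈{4}] nothing but 4 survives at r1c2. So r1c2=4.

Answer: 2 4 3 1 / 3 1 4 2 / 1 3 2 4 / 4 2 1 3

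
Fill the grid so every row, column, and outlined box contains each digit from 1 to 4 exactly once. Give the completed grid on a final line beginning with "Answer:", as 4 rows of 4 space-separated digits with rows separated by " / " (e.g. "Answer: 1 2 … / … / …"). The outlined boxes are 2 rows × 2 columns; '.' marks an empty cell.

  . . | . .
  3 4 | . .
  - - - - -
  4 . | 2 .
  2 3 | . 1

Step 1. [r1c3∈{1,3,4}] in col 3, 3 fits only at r1c3 ⇒ r1c3=3.
Step 2. [r1c2∈{1,2}] across col 2, 2 lands solely at r1c2, so r1c2=2.
Step 3. [r1c4∈{4}] r1c4 has the single candidate 4 ⇒ r1c4=4.
Step 4. [r2c4∈{2}] nothing but 2 survives at r2c4. So r2c4=2.
Step 5. [r3c4∈{3}] r3c4's peers cover all but 3 ⇒ r3c4=3.
Step 6. [r3c2∈{1}] r3c2 has the single candidate 1 ⇒ r3c2=1.
Step 7. [r2c3∈{1}] only 1 remains possible at r2c3, so r2c3=1.
Step 8. [r4c3∈{4}] r4c3 is down to just 4, so r4c3=4.
Step 9. [r1c1∈{1}] r1c1 is down to just 1 ⇒ r1c1=1.

Answer: 1 2 3 4 / 3 4 1 2 / 4 1 2 3 / 2 3 4 1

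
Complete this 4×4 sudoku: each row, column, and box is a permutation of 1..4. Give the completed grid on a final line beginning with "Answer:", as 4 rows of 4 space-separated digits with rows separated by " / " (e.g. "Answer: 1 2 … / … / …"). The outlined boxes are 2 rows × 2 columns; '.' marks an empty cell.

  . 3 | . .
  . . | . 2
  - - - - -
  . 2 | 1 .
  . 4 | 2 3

Step 1. [r1c3∈{4}] r1c3 is down to just 4 ⇒ r1c3=4.
Step 2. [r4c1∈{1}] r4c1's peers cover all but 1 ⇒ r4c1=1.
Step 3. [r2c3∈{3}] r2c3 has the single candidate 3. So r2c3=3.
Step 4. [r1c1∈{2}] r1c1 has the single candidate 2 ⇒ r1c1=2.
Step 5. [r1c4∈{1}] only 1 remains possible at r1c4 ⇒ r1c4=1.
Step 6. [r3c4∈{4}] r3c4 has the single candidate 4 ⇒ r3c4=4.
Step 7. [r2c1∈{4}] r2c1 has the single candidate 4 ⇒ r2c1=4.
Step 8. [r2c2∈{1}] nothing but 1 survives at r2c2 ⇒ r2c2=1.
Step 9. [r3c1∈{3}] r3c1 has the single candidate 3 ⇒ r3c1=3.

Answer: 2 3 4 1 / 4 1 3 2 / 3 2 1 4 / 1 4 2 3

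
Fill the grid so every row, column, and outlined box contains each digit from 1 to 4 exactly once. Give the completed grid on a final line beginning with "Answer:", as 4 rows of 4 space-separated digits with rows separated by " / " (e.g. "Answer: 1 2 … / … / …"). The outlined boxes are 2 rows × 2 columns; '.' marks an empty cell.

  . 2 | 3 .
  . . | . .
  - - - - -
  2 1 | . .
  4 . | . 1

Step 1. [r1c4∈{4}] r1c4 is down to just 4, so r1c4=4.
Step 2. [r2c3∈{1,2}] col 3 places 1 nowhere but r2c3. So r2c3=1.
Step 3. [r2c1∈{3}] r2c1's peers cover all but 3. So r2c1=3.
Step 4. [r1c1∈{1}] r1c1 has the single candidate 1 ⇒ r1c1=1.
Step 5. [r2c2∈{4}] r2c2 is down to just 4 ⇒ r2c2=4.
Step 6. [r2c4∈{2}] r2c4 has the single candidate 2. So r2c4=2.
Step 7. [r4c3∈{2}] r4c3 is down to just 2 ⇒ r4c3=2.
Step 8. [r3c3∈{4}] r3c3 is down to just 4 ⇒ r3c3=4.
Step 9. [r3c4∈{3}] only 3 remains possible at r3c4 ⇒ r3c4=3.
Step 10. [r4c2∈{3}] only 3 remains possible at r4c2, so r4c2=3.

Answer: 1 2 3 4 / 3 4 1 2 / 2 1 4 3 / 4 3 2 1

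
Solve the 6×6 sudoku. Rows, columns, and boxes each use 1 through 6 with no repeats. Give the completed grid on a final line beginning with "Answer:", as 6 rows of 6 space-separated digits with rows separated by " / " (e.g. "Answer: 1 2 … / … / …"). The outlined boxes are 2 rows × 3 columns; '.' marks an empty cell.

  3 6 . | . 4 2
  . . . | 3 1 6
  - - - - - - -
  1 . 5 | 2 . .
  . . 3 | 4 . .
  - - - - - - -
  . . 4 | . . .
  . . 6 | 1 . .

Step 1. [r4c2∈{2}] r4c2 has the single candidate 2 ⇒ r4c2=2.
Step 2. [r3c6∈{3}] r3c6 has the single candidate 3 ⇒ r3c6=3.
Step 3. [r5c6∈{5}] r5c6 has the single candidate 5, so r5c6=5.
Step 4. [r2c1∈{2,4,5}] in col 1, 4 fits only at r2c1. So r2c1=4.
Step 5. [r6c1∈{2,5}] r6c1 is the only open cell in col 1 admitting 5 ⇒ r6c1=5.
Step 6. [r3c5∈{6}] r3c5 is down to just 6 ⇒ r3c5=6.
Step 7. [r6c5∈{2,3}] across row 6, 2 lands solely at r6c5 ⇒ r6c5=2.
Step 8. [r5c2∈{1,3}] r5c2 is the only open cell in row 5 admitting 1, so r5c2=1.
Step 9. [r6c6∈{4}] nothing but 4 survives at r6c6 ⇒ r6c6=4.
Step 10. [r6c2∈{3}] nothing but 3 survives at r6c2. So r6c2=3.
Step 11. [r1c3∈{1}] r1c3 has the single candidate 1. So r1c3=1.
Step 12. [r5c1∈{2}] r5c1 has the single candidate 2 ⇒ r5c1=2.
Step 13. [r2c3∈{2}] only 2 remains possible at r2c3 ⇒ r2c3=2.
Step 14. [r4c5∈{5}] only 5 remains possible at r4c5. So r4c5=5.
Step 15. [r1c4∈{5}] r1c4's peers cover all but 5 ⇒ r1c4=5.
Step 16. [r3c2∈{4}] r3c2's peers cover all but 4. So r3c2=4.
Step 17. [r5c4∈{6}] only 6 remains possible at r5c4, so r5c4=6.
Step 18. [r5c5∈{3}] nothing but 3 survives at r5c5, so r5c5=3.
Step 19. [r2c2∈{5}] r2c2 is down to just 5 ⇒ r2c2=5.
Step 20. [r4c1∈{6}] r4c1 has the single candidate 6, so r4c1=6.
Step 21. [r4c6∈{1}] nothing but 1 survives at r4c6 ⇒ r4c6=1.

Answer: 3 6 1 5 4 2 / 4 5 2 3 1 6 / 1 4 5 2 6 3 / 6 2 3 4 5 1 / 2 1 4 6 3 5 / 5 3 6 1 2 4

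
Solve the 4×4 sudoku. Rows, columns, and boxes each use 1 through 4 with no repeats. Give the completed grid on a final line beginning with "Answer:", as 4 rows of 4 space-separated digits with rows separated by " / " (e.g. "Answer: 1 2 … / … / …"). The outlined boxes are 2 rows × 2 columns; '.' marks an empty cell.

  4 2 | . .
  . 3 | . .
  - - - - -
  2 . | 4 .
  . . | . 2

Step 1. [r3c4∈{1,3}] in row 3, 3 fits only at r3c4, so r3c4=3.
Step 2. [r4c3∈{1}] only 1 remains possible at r4c3, so r4c3=1.
Step 3. [r2c4∈{1,4}] in row 2, 4 fits only at r2c4. So r2c4=4.
Step 4. [r1c3∈{3}] r1c3's peers cover all but 3. So r1c3=3.
Step 5. [r2c1∈{1}] r2c1's peers cover all but 1 ⇒ r2c1=1.
Step 6. [r2c3∈{2}] only 2 remains possible at r2c3, so r2c3=2.
Step 7. [r4c2∈{4}] r4c2 has the single candidate 4, so r4c2=4.
Step 8. [r4c1∈{3}] only 3 remains possible at r4c1, so r4c1=3.
Step 9. [r3c2∈{1}] r3c2 has the single candidate 1. So r3c2=1.
Step 10. [r1c4∈{1}] r1c4's peers cover all but 1. So r1c4=1.

Answer: 4 2 3 1 / 1 3 2 4 / 2 1 4 3 / 3 4 1 2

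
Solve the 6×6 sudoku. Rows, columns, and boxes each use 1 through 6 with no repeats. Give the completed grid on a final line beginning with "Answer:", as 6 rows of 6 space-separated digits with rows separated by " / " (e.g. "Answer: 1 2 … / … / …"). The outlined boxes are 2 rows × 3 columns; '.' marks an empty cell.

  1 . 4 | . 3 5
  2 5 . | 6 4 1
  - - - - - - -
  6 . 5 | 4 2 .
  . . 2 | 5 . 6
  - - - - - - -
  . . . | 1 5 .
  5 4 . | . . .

Step 1. [r5c1∈{3}] nothing but 3 survives at r5c1 ⇒ r5c1=3.
Step 2. [r5c3∈{6}] r5c3's peers cover all but 6 ⇒ r5c3=6.
Step 3. [r6c4∈{2,3}] in col 4, 3 fits only at r6c4. So r6c4=3.
Step 4. [r3c2∈{1,3}] r3c2 is the only open cell in row 3 admitting 1, so r3c2=1.
Step 5. [r5c2∈{2}] r5c2 has the single candidate 2 ⇒ r5c2=2.
Step 6. [r2c3∈{3}] nothing but 3 survives at r2c3 ⇒ r2c3=3.
Step 7. [r6c6∈{2}] nothing but 2 survives at r6c6. So r6c6=2.
Step 8. [r6c5∈{6}] r6c5 has the single candidate 6, so r6c5=6.
Step 9. [r1c4∈{2}] r1c4's peers cover all but 2. So r1c4=2.
Step 10. [r1c2∈{6}] nothing but 6 survives at r1c2. So r1c2=6.
Step 11. [r4c1∈{4}] r4c1 has the single candidate 4 ⇒ r4c1=4.
Step 12. [r3c6∈{3}] r3c6's peers cover all but 3, so r3c6=3.
Step 13. [r5c6∈{4}] r5c6 is down to just 4, so r5c6=4.
Step 14. [r6c3∈{1}] only 1 remains possible at r6c3, so r6c3=1.
Step 15. [r4c5∈{1}] r4c5 is down to just 1 ⇒ r4c5=1.
Step 16. [r4c2∈{3}] only 3 remains possible at r4c2. So r4c2=3.

Answer: 1 6 4 2 3 5 / 2 5 3 6 4 1 / 6 1 5 4 2 3 / 4 3 2 5 1 6 / 3 2 6 1 5 4 / 5 4 1 3 6 2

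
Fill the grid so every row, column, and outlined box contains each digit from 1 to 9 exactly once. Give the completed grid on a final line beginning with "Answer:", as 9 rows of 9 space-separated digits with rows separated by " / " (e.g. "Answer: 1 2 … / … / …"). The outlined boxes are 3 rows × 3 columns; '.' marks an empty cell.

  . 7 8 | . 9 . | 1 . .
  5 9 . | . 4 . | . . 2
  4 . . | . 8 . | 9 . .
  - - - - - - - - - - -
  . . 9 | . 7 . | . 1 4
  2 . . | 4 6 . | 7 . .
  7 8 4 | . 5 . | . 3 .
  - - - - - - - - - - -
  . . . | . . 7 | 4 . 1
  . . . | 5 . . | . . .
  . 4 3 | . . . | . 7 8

Step 1. [r8c6∈{1,2,3,4,6,8,9}] row 8 places 4 nowhere but r8c6. So r8c6=4.
Step 2. [r7c4∈{2,3,6,8,9}] box 8 places 8 nowhere but r7c4 ⇒ r7c4=8.
Step 3. [r3c9∈{3,5,6,7}] in col 9, 7 fits only at r3c9 ⇒ r3c9=7.
Step 4. [r9c7∈{2,5,6}] r9c7 is the only open cell in row 9 admitting 5. So r9c7=5.
Step 5. [r4c2∈{3,5,6}] r4c2 is the only open cell in row 4 admitting 5 ⇒ r4c2=5.
Step 6. [r4c1∈{3,6}] across box 4, 6 lands solely at r4c1, so r4c1=6.
Step 7. [r5c3∈{1}] only 1 remains possible at r5c3 ⇒ r5c3=1.
Step 8. [r2c3∈{6}] r2c3's peers cover all but 6 ⇒ r2c3=6.
Step 9. [r3c3∈{2}] r3c3 has the single candidate 2, so r3c3=2.
Step 10. [r1c1∈{3}] r1c1 is down to just 3. So r1c1=3.
Step 11. [r2c7∈{3,8}] box 3 places 3 nowhere but r2c7 ⇒ r2c7=3.
Step 12. [r2c6∈{1}] r2c6 is down to just 1 ⇒ r2c6=1.
Step 13. [r4c7∈{2,8}] in col 7, 8 fits only at r4c7, so r4c7=8.
Step 14. [r6c7∈{2,6}] box 6 places 2 nowhere but r6c7 ⇒ r6c7=2.
Step 15. [r6c6∈{9}] r6c6 is down to just 9, so r6c6=9.
Step 16. [r9c4∈{1,2,6,9}] in col 4, 9 fits only at r9c4 ⇒ r9c4=9.
Step 17. [r8c7∈{6}] r8c7 is down to just 6. So r8c7=6.
Step 18. [r9c1∈{1}] r9c1 has the single candidate 1, so r9c1=1.
Step 19. [r8c2∈{2}] r8c2 has the single candidate 2. So r8c2=2.
Step 20. [r8c8∈{9}] r8c8 has the single candidate 9 ⇒ r8c8=9.
Step 21. [r9c6∈{2,6}] row 9 places 6 nowhere but r9c6, so r9c6=6.
Step 22. [r5c8∈{5}] only 5 remains possible at r5c8 ⇒ r5c8=5.
Step 23. [r3c8∈{6}] r3c8 is down to just 6. So r3c8=6.
Step 24. [r7c5∈{2,3}] in row 7, 3 fits only at r7c5 ⇒ r7c5=3.
Step 25. [r3c6∈{3,5}] 5 has one home in row 3: r3c6, so r3c6=5.
Step 26. [r1c6∈{2}] nothing but 2 survives at r1c6, so r1c6=2.
Step 27. [r4c6∈{3}] r4c6 has the single candidate 3. So r4c6=3.
Step 28. [r7c3∈{5}] r7c3 has the single candidate 5, so r7c3=5.
Step 29. [r8c3∈{7}] r8c3 has the single candidate 7 ⇒ r8c3=7.
Step 30. [r9c5∈{2}] only 2 remains possible at r9c5. So r9c5=2.
Step 31. [r1c4∈{6}] only 6 remains possible at r1c4. So r1c4=6.
Step 32. [r2c4∈{7}] r2c4 has the single candidate 7. So r2c4=7.
Step 33. [r2c8∈{8}] r2c8 has the single candidate 8, so r2c8=8.
Step 34. [r5c6∈{8}] r5c6 has the single candidate 8, so r5c6=8.
Step 35. [r1c9∈{5}] r1c9 is down to just 5. So r1c9=5.
Step 36. [r5c9∈{9}] r5c9 is down to just 9 ⇒ r5c9=9.
Step 37. [r8c5∈{1}] r8c5 is down to just 1 ⇒ r8c5=1.
Step 38. [r3c4∈{3}] nothing but 3 survives at r3c4, so r3c4=3.
Step 39. [r1c8∈{4}] only 4 remains possible at r1c8. So r1c8=4.
Step 40. [r3c2∈{1}] nothing but 1 survives at r3c2. So r3c2=1.
Step 41. [r6c9∈{6}] only 6 remains possible at r6c9 ⇒ r6c9=6.
Step 42. [r7c1∈{9}] r7c1's peers cover all but 9 ⇒ r7c1=9.
Step 43. [r7c8∈{2}] r7c8 is down to just 2. So r7c8=2.
Step 44. [r7c2∈{6}] only 6 remains possible at r7c2. So r7c2=6.
Step 45. [r8c9∈{3}] nothing but 3 survives at r8c9, so r8c9=3.
Step 46. [r4c4∈{2}] r4c4 is down to just 2. So r4c4=2.
Step 47. [r8c1∈{8}] nothing but 8 survives at r8c1. So r8c1=8.
Step 48. [r5c2∈{3}] nothing but 3 survives at r5c2, so r5c2=3.
Step 49. [r6c4∈{1}] r6c4 is down to just 1 ⇒ r6c4=1.

Answer: 3 7 8 6 9 2 1 4 5 / 5 9 6 7 4 1 3 8 2 / 4 1 2 3 8 5 9 6 7 / 6 5 9 2 7 3 8 1 4 / 2 3 1 4 6 8 7 5 9 / 7 8 4 1 5 9 2 3 6 / 9 6 5 8 3 7 4 2 1 / 8 2 7 5 1 4 6 9 3 / 1 4 3 9 2 6 5 7 8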